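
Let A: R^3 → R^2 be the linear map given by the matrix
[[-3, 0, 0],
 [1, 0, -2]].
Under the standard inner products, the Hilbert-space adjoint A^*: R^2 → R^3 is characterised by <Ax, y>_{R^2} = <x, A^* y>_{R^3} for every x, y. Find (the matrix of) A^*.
A^* = A^T =
[[-3, 1],
 [0, 0],
 [0, -2]]

For real matrices with standard dot products, the defining identity <Ax, y> = <x, A^* y> gives (Ax)^T y = x^T (A^*) y, i.e. x^T A^T y = x^T (A^*) y. Since this holds for all x, y, we must have A^* = A^T. Therefore
A^* =
[[-3, 1],
 [0, 0],
 [0, -2]].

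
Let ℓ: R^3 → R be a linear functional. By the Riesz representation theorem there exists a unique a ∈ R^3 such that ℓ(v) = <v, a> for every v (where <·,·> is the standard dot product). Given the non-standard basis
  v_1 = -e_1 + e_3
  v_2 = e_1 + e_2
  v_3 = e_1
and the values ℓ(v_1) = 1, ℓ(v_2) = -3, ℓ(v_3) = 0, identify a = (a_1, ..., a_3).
a = (0, -3, 1)

Write a = (a_1, ..., a_3) in the standard basis. For each basis vector v_i, ℓ(v_i) = <v_i, a> is a linear equation in the a_j's. Collect the n equations into a matrix system V a = ℓ, where row i of V is v_i (expressed in the standard basis). Since V is invertible (lower-triangular with 1s on the diagonal, up to permutation), solve by back-substitution:
  V =
[[-1, 0, 1],
 [1, 1, 0],
 [1, 0, 0]]
  V a = (1, -3, 0)
Solving gives a = (0, -3, 1).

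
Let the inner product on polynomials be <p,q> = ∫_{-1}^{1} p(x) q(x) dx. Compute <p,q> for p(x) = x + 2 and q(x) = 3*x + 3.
<p,q> = 14

Expand the product: p(x)·q(x) = 3*x^2 + 9*x + 6.
∫_{-1}^{1} of each monomial x^k gives [2/(k+1) if k even, 0 if k odd]. Integrating term-by-term (or equivalently evaluating the antiderivative F(x) = x^3 + 9*x^2/2 + 6*x at the endpoints):
  F(1) − F(−1) = 23/2 − (-5/2) = 14.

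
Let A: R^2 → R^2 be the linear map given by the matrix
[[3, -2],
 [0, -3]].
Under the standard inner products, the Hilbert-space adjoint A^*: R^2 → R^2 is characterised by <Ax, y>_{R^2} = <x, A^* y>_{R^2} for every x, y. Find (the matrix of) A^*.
A^* = A^T =
[[3, 0],
 [-2, -3]]

For real matrices with standard dot products, the defining identity <Ax, y> = <x, A^* y> gives (Ax)^T y = x^T (A^*) y, i.e. x^T A^T y = x^T (A^*) y. Since this holds for all x, y, we must have A^* = A^T. Therefore
A^* =
[[3, 0],
 [-2, -3]].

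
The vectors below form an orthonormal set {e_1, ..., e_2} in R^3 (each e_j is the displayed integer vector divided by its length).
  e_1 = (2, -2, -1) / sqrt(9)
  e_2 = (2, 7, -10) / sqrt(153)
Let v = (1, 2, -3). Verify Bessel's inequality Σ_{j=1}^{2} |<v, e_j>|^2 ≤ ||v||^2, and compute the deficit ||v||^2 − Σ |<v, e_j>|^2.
Σ |<v, e_j>|^2 = 237/17; ||v||^2 = 14; deficit = 1/17

Write each e_j = u_j / sqrt(<u_j, u_j>) where u_j is the displayed integer vector. Then <v, e_j> = <v, u_j> / sqrt(<u_j, u_j>), so |<v, e_j>|^2 = <v, u_j>^2 / <u_j, u_j>.
Coefficients: <v, e_1> = 1/sqrt(9), <v, e_2> = 46/sqrt(153).
Square and sum: Σ |<v, e_j>|^2 = 237/17.
Compute ||v||^2 = v·v = 14.
Deficit = 14 − 237/17 = 1/17 ≥ 0, confirming Bessel's inequality. (The deficit equals ||v − Σ <v,e_j> e_j||^2, the squared distance from v to span{e_j}.)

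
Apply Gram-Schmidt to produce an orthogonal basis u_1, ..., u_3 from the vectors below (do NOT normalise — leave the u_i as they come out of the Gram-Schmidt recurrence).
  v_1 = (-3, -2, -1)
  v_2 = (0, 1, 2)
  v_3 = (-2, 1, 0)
Orthogonal basis:
  u_1 = (-3, -2, -1)
  u_2 = (-6/7, 3/7, 12/7)
  u_3 = (-2/3, 4/3, -2/3)

Apply the Gram-Schmidt recurrence
  u_1 = v_1
  u_i = v_i − Σ_{j<i} ((v_i · u_j) / (u_j · u_j)) · u_j.

Step by step this gives:
  u_1 = (-3, -2, -1)
  u_2 = (-6/7, 3/7, 12/7)
  u_3 = (-2/3, 4/3, -2/3)

Orthogonality check:
  u_2 · u_1 = 0 (should be 0)
  u_3 · u_1 = 0 (should be 0)
  u_3 · u_2 = 0 (should be 0)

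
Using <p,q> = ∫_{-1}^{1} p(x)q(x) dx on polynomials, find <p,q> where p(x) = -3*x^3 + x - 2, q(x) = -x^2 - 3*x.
<p,q> = 44/15

Expand the product: p(x)·q(x) = 3*x^5 + 9*x^4 - x^3 - x^2 + 6*x.
∫_{-1}^{1} of each monomial x^k gives [2/(k+1) if k even, 0 if k odd]. Integrating term-by-term (or equivalently evaluating the antiderivative F(x) = x^6/2 + 9*x^5/5 - x^4/4 - x^3/3 + 3*x^2 at the endpoints):
  F(1) − F(−1) = 283/60 − (107/60) = 44/15.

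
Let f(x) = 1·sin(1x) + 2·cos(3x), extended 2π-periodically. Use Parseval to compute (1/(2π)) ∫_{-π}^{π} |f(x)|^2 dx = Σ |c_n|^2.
Σ |c_n|^2 = 5/2

Expand |f|^2 and use orthogonality of {sin(nx), cos(mx)} on [-π, π]:
  ∫_{-π}^{π} sin(nx)^2 dx = π, ∫ cos(mx)^2 dx = π, and cross terms integrate to 0.
So ∫_{-π}^{π} f(x)^2 dx = 1^2 · π + 2^2 · π = (1 + 4)π.
Divide by 2π: (1 + 4)/2 = 5/2.
By Parseval, this equals Σ |c_n|^2.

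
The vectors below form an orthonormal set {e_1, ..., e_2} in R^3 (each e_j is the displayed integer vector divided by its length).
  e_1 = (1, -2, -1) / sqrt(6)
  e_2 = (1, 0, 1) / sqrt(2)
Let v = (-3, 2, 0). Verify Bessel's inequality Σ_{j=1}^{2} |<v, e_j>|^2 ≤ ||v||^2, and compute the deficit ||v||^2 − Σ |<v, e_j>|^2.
Σ |<v, e_j>|^2 = 38/3; ||v||^2 = 13; deficit = 1/3

Write each e_j = u_j / sqrt(<u_j, u_j>) where u_j is the displayed integer vector. Then <v, e_j> = <v, u_j> / sqrt(<u_j, u_j>), so |<v, e_j>|^2 = <v, u_j>^2 / <u_j, u_j>.
Coefficients: <v, e_1> = -7/sqrt(6), <v, e_2> = -3/sqrt(2).
Square and sum: Σ |<v, e_j>|^2 = 38/3.
Compute ||v||^2 = v·v = 13.
Deficit = 13 − 38/3 = 1/3 ≥ 0, confirming Bessel's inequality. (The deficit equals ||v − Σ <v,e_j> e_j||^2, the squared distance from v to span{e_j}.)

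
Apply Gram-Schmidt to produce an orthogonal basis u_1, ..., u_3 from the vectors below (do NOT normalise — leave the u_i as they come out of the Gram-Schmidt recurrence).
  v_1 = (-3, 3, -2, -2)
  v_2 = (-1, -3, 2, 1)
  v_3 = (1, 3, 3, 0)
Orthogonal basis:
  u_1 = (-3, 3, -2, -2)
  u_2 = (-31/13, -21/13, 14/13, 1/13)
  u_3 = (-1/123, 95/41, 425/123, 4/123)

Apply the Gram-Schmidt recurrence
  u_1 = v_1
  u_i = v_i − Σ_{j<i} ((v_i · u_j) / (u_j · u_j)) · u_j.

Step by step this gives:
  u_1 = (-3, 3, -2, -2)
  u_2 = (-31/13, -21/13, 14/13, 1/13)
  u_3 = (-1/123, 95/41, 425/123, 4/123)

Orthogonality check:
  u_2 · u_1 = 0 (should be 0)
  u_3 · u_1 = 0 (should be 0)
  u_3 · u_2 = 0 (should be 0)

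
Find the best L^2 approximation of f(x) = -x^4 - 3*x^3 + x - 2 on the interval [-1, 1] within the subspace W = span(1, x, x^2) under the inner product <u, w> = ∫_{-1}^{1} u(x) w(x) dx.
g(x) = -6*x^2/7 - 4*x/5 - 67/35

The best approximation g ∈ W is the orthogonal projection of f onto W. Writing g = a_0 + a_1 x + a_2 x^2, the coefficients solve the normal equations G · a = b where
  G_{ij} = <φ_i, φ_j> and b_i = <f, φ_i>, with φ_0 = 1, φ_1 = x, φ_2 = x^2.
G =
  [2, 0, 2/3]
  [0, 2/3, 0]
  [2/3, 0, 2/5],
b = (-22/5, -8/15, -34/21).
Solving gives a_0 = -67/35, a_1 = -4/5, a_2 = -6/7, so
  g(x) = -6*x^2/7 - 4*x/5 - 67/35.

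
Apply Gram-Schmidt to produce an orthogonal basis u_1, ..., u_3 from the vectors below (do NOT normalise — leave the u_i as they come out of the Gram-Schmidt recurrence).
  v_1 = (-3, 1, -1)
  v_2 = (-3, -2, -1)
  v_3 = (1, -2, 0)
Orthogonal basis:
  u_1 = (-3, 1, -1)
  u_2 = (-9/11, -30/11, -3/11)
  u_3 = (1/10, 0, -3/10)

Apply the Gram-Schmidt recurrence
  u_1 = v_1
  u_i = v_i − Σ_{j<i} ((v_i · u_j) / (u_j · u_j)) · u_j.

Step by step this gives:
  u_1 = (-3, 1, -1)
  u_2 = (-9/11, -30/11, -3/11)
  u_3 = (1/10, 0, -3/10)

Orthogonality check:
  u_2 · u_1 = 0 (should be 0)
  u_3 · u_1 = 0 (should be 0)
  u_3 · u_2 = 0 (should be 0)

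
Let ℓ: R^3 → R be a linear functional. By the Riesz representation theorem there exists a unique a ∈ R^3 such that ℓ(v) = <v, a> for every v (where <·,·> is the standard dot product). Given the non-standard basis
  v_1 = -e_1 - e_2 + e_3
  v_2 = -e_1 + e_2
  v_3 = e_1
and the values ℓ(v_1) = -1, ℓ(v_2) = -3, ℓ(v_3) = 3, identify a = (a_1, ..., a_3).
a = (3, 0, 2)

Write a = (a_1, ..., a_3) in the standard basis. For each basis vector v_i, ℓ(v_i) = <v_i, a> is a linear equation in the a_j's. Collect the n equations into a matrix system V a = ℓ, where row i of V is v_i (expressed in the standard basis). Since V is invertible (lower-triangular with 1s on the diagonal, up to permutation), solve by back-substitution:
  V =
[[-1, -1, 1],
 [-1, 1, 0],
 [1, 0, 0]]
  V a = (-1, -3, 3)
Solving gives a = (3, 0, 2).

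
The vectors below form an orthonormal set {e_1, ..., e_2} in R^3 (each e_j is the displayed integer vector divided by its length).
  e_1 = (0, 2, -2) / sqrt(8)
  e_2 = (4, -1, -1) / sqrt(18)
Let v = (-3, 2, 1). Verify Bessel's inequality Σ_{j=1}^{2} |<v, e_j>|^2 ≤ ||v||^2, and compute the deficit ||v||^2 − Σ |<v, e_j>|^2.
Σ |<v, e_j>|^2 = 13; ||v||^2 = 14; deficit = 1

Write each e_j = u_j / sqrt(<u_j, u_j>) where u_j is the displayed integer vector. Then <v, e_j> = <v, u_j> / sqrt(<u_j, u_j>), so |<v, e_j>|^2 = <v, u_j>^2 / <u_j, u_j>.
Coefficients: <v, e_1> = 2/sqrt(8), <v, e_2> = -15/sqrt(18).
Square and sum: Σ |<v, e_j>|^2 = 13.
Compute ||v||^2 = v·v = 14.
Deficit = 14 − 13 = 1 ≥ 0, confirming Bessel's inequality. (The deficit equals ||v − Σ <v,e_j> e_j||^2, the squared distance from v to span{e_j}.)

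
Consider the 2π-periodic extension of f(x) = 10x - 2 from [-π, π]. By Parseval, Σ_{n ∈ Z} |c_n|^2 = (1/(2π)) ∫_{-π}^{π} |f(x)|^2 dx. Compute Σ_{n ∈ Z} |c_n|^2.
Σ |c_n|^2 = 100π^2/3 + 4

Expand and integrate term by term over [-π, π]:
  ∫ (10x)^2 dx = 100·(2π^3/3); ∫ 2·10·(-2)·x dx = 0 (odd integrand); ∫ (-2)^2 dx = 4·2π.
So (1/(2π)) ∫_{-π}^{π} (10x - 2)^2 dx = 100π^2/3 + 4 = 100π^2/3 + 4.
Parseval ⇒ Σ |c_n|^2 = 100π^2/3 + 4.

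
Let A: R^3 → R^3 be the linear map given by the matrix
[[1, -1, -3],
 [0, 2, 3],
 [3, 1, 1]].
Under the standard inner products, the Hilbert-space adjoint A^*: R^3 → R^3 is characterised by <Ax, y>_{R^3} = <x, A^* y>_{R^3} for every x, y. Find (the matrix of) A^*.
A^* = A^T =
[[1, 0, 3],
 [-1, 2, 1],
 [-3, 3, 1]]

For real matrices with standard dot products, the defining identity <Ax, y> = <x, A^* y> gives (Ax)^T y = x^T (A^*) y, i.e. x^T A^T y = x^T (A^*) y. Since this holds for all x, y, we must have A^* = A^T. Therefore
A^* =
[[1, 0, 3],
 [-1, 2, 1],
 [-3, 3, 1]].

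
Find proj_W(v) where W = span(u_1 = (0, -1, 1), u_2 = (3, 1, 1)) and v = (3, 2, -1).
proj_W(v) = (30/11, 53/22, -13/22)

Set up U = [u_1 | ... | u_2] ∈ R^(3×2). The projector onto W = col(U) is P = U (U^T U)^(-1) U^T.
Compute U^T U =
  [2, 0]
  [0, 11],
and U^T v = (-3, 10).
Solve U^T U · c = U^T v for the coefficients: c = (-3/2, 10/11). The projection is proj_W(v) = U c.
Check: (v - proj_W(v)) · u_1 = 0  (should be 0).
Check: (v - proj_W(v)) · u_2 = 0  (should be 0).
Result: proj_W(v) = (30/11, 53/22, -13/22).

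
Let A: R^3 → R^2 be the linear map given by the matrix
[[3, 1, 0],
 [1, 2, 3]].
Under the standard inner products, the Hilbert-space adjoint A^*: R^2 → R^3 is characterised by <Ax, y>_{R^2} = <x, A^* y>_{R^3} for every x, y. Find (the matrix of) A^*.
A^* = A^T =
[[3, 1],
 [1, 2],
 [0, 3]]

For real matrices with standard dot products, the defining identity <Ax, y> = <x, A^* y> gives (Ax)^T y = x^T (A^*) y, i.e. x^T A^T y = x^T (A^*) y. Since this holds for all x, y, we must have A^* = A^T. Therefore
A^* =
[[3, 1],
 [1, 2],
 [0, 3]].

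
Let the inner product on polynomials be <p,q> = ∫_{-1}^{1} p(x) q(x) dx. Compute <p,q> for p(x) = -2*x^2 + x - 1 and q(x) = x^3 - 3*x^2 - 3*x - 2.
<p,q> = 142/15

Expand the product: p(x)·q(x) = -2*x^5 + 7*x^4 + 2*x^3 + 4*x^2 + x + 2.
∫_{-1}^{1} of each monomial x^k gives [2/(k+1) if k even, 0 if k odd]. Integrating term-by-term (or equivalently evaluating the antiderivative F(x) = -x^6/3 + 7*x^5/5 + x^4/2 + 4*x^3/3 + x^2/2 + 2*x at the endpoints):
  F(1) − F(−1) = 27/5 − (-61/15) = 142/15.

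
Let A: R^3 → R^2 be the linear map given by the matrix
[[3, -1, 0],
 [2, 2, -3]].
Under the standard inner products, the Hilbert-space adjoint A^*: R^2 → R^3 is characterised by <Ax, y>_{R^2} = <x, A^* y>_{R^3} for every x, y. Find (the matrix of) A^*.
A^* = A^T =
[[3, 2],
 [-1, 2],
 [0, -3]]

For real matrices with standard dot products, the defining identity <Ax, y> = <x, A^* y> gives (Ax)^T y = x^T (A^*) y, i.e. x^T A^T y = x^T (A^*) y. Since this holds for all x, y, we must have A^* = A^T. Therefore
A^* =
[[3, 2],
 [-1, 2],
 [0, -3]].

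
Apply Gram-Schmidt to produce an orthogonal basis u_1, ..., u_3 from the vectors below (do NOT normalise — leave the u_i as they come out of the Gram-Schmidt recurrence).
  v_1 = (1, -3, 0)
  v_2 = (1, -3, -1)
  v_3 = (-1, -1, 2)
Orthogonal basis:
  u_1 = (1, -3, 0)
  u_2 = (0, 0, -1)
  u_3 = (-6/5, -2/5, 0)

Apply the Gram-Schmidt recurrence
  u_1 = v_1
  u_i = v_i − Σ_{j<i} ((v_i · u_j) / (u_j · u_j)) · u_j.

Step by step this gives:
  u_1 = (1, -3, 0)
  u_2 = (0, 0, -1)
  u_3 = (-6/5, -2/5, 0)

Orthogonality check:
  u_2 · u_1 = 0 (should be 0)
  u_3 · u_1 = 0 (should be 0)
  u_3 · u_2 = 0 (should be 0)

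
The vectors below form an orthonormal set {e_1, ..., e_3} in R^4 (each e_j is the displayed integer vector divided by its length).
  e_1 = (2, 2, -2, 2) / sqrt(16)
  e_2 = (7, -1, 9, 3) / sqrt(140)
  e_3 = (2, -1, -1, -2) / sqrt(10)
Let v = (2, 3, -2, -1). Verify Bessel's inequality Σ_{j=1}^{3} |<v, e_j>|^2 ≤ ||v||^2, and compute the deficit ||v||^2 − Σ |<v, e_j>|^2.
Σ |<v, e_j>|^2 = 171/14; ||v||^2 = 18; deficit = 81/14

Write each e_j = u_j / sqrt(<u_j, u_j>) where u_j is the displayed integer vector. Then <v, e_j> = <v, u_j> / sqrt(<u_j, u_j>), so |<v, e_j>|^2 = <v, u_j>^2 / <u_j, u_j>.
Coefficients: <v, e_1> = 12/sqrt(16), <v, e_2> = -10/sqrt(140), <v, e_3> = 5/sqrt(10).
Square and sum: Σ |<v, e_j>|^2 = 171/14.
Compute ||v||^2 = v·v = 18.
Deficit = 18 − 171/14 = 81/14 ≥ 0, confirming Bessel's inequality. (The deficit equals ||v − Σ <v,e_j> e_j||^2, the squared distance from v to span{e_j}.)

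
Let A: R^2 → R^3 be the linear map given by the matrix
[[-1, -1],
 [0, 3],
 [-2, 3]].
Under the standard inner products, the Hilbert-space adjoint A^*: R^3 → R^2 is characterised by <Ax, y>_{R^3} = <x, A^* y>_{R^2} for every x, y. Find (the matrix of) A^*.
A^* = A^T =
[[-1, 0, -2],
 [-1, 3, 3]]

For real matrices with standard dot products, the defining identity <Ax, y> = <x, A^* y> gives (Ax)^T y = x^T (A^*) y, i.e. x^T A^T y = x^T (A^*) y. Since this holds for all x, y, we must have A^* = A^T. Therefore
A^* =
[[-1, 0, -2],
 [-1, 3, 3]].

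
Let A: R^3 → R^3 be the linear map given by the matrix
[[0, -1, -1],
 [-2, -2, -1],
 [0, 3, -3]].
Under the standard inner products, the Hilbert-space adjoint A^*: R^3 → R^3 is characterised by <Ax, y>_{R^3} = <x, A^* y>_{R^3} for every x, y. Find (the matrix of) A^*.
A^* = A^T =
[[0, -2, 0],
 [-1, -2, 3],
 [-1, -1, -3]]

For real matrices with standard dot products, the defining identity <Ax, y> = <x, A^* y> gives (Ax)^T y = x^T (A^*) y, i.e. x^T A^T y = x^T (A^*) y. Since this holds for all x, y, we must have A^* = A^T. Therefore
A^* =
[[0, -2, 0],
 [-1, -2, 3],
 [-1, -1, -3]].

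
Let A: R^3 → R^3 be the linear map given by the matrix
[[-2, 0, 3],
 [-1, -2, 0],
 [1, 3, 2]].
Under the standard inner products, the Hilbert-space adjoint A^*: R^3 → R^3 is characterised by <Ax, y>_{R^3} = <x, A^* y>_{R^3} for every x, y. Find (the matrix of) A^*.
A^* = A^T =
[[-2, -1, 1],
 [0, -2, 3],
 [3, 0, 2]]

For real matrices with standard dot products, the defining identity <Ax, y> = <x, A^* y> gives (Ax)^T y = x^T (A^*) y, i.e. x^T A^T y = x^T (A^*) y. Since this holds for all x, y, we must have A^* = A^T. Therefore
A^* =
[[-2, -1, 1],
 [0, -2, 3],
 [3, 0, 2]].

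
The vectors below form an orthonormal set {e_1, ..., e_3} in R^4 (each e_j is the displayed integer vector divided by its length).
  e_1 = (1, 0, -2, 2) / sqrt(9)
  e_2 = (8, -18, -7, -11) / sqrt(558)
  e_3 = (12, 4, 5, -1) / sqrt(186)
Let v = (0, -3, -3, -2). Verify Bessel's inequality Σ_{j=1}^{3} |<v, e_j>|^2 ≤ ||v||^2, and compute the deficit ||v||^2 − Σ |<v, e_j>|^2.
Σ |<v, e_j>|^2 = 62/3; ||v||^2 = 22; deficit = 4/3

Write each e_j = u_j / sqrt(<u_j, u_j>) where u_j is the displayed integer vector. Then <v, e_j> = <v, u_j> / sqrt(<u_j, u_j>), so |<v, e_j>|^2 = <v, u_j>^2 / <u_j, u_j>.
Coefficients: <v, e_1> = 2/sqrt(9), <v, e_2> = 97/sqrt(558), <v, e_3> = -25/sqrt(186).
Square and sum: Σ |<v, e_j>|^2 = 62/3.
Compute ||v||^2 = v·v = 22.
Deficit = 22 − 62/3 = 4/3 ≥ 0, confirming Bessel's inequality. (The deficit equals ||v − Σ <v,e_j> e_j||^2, the squared distance from v to span{e_j}.)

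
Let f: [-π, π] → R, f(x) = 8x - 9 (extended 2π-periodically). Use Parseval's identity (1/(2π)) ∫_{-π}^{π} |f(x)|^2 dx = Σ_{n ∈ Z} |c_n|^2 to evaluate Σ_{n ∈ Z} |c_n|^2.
Σ |c_n|^2 = 64π^2/3 + 81

Expand and integrate term by term over [-π, π]:
  ∫ (8x)^2 dx = 64·(2π^3/3); ∫ 2·8·(-9)·x dx = 0 (odd integrand); ∫ (-9)^2 dx = 81·2π.
So (1/(2π)) ∫_{-π}^{π} (8x - 9)^2 dx = 64π^2/3 + 81 = 64π^2/3 + 81.
Parseval ⇒ Σ |c_n|^2 = 64π^2/3 + 81.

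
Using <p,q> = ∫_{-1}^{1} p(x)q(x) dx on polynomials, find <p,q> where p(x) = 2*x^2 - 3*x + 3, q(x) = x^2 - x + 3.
<p,q> = 134/5

Expand the product: p(x)·q(x) = 2*x^4 - 5*x^3 + 12*x^2 - 12*x + 9.
∫_{-1}^{1} of each monomial x^k gives [2/(k+1) if k even, 0 if k odd]. Integrating term-by-term (or equivalently evaluating the antiderivative F(x) = 2*x^5/5 - 5*x^4/4 + 4*x^3 - 6*x^2 + 9*x at the endpoints):
  F(1) − F(−1) = 123/20 − (-413/20) = 134/5.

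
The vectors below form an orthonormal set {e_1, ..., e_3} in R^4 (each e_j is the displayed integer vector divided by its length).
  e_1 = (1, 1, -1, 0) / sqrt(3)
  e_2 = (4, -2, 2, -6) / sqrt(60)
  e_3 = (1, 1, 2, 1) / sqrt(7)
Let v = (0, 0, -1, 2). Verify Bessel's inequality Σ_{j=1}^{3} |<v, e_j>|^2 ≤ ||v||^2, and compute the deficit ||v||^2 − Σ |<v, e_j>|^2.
Σ |<v, e_j>|^2 = 18/5; ||v||^2 = 5; deficit = 7/5

Write each e_j = u_j / sqrt(<u_j, u_j>) where u_j is the displayed integer vector. Then <v, e_j> = <v, u_j> / sqrt(<u_j, u_j>), so |<v, e_j>|^2 = <v, u_j>^2 / <u_j, u_j>.
Coefficients: <v, e_1> = 1/sqrt(3), <v, e_2> = -14/sqrt(60), <v, e_3> = 0/sqrt(7).
Square and sum: Σ |<v, e_j>|^2 = 18/5.
Compute ||v||^2 = v·v = 5.
Deficit = 5 − 18/5 = 7/5 ≥ 0, confirming Bessel's inequality. (The deficit equals ||v − Σ <v,e_j> e_j||^2, the squared distance from v to span{e_j}.)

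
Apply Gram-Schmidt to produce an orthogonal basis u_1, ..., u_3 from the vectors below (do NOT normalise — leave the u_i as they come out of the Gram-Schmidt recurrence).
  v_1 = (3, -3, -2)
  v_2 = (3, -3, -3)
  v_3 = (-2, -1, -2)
Orthogonal basis:
  u_1 = (3, -3, -2)
  u_2 = (-3/11, 3/11, -9/11)
  u_3 = (-3/2, -3/2, 0)

Apply the Gram-Schmidt recurrence
  u_1 = v_1
  u_i = v_i − Σ_{j<i} ((v_i · u_j) / (u_j · u_j)) · u_j.

Step by step this gives:
  u_1 = (3, -3, -2)
  u_2 = (-3/11, 3/11, -9/11)
  u_3 = (-3/2, -3/2, 0)

Orthogonality check:
  u_2 · u_1 = 0 (should be 0)
  u_3 · u_1 = 0 (should be 0)
  u_3 · u_2 = 0 (should be 0)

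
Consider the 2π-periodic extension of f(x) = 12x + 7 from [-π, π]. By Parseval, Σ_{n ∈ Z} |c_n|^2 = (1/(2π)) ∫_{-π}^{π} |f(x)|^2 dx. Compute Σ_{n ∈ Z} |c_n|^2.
Σ |c_n|^2 = 48π^2 + 49

Expand and integrate term by term over [-π, π]:
  ∫ (12x)^2 dx = 144·(2π^3/3); ∫ 2·12·(7)·x dx = 0 (odd integrand); ∫ 7^2 dx = 49·2π.
So (1/(2π)) ∫_{-π}^{π} (12x + 7)^2 dx = 144π^2/3 + 49 = 48π^2 + 49.
Parseval ⇒ Σ |c_n|^2 = 48π^2 + 49.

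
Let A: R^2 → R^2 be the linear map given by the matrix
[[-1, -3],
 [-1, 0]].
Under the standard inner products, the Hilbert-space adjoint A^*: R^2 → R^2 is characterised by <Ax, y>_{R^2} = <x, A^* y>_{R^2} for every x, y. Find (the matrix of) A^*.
A^* = A^T =
[[-1, -1],
 [-3, 0]]

For real matrices with standard dot products, the defining identity <Ax, y> = <x, A^* y> gives (Ax)^T y = x^T (A^*) y, i.e. x^T A^T y = x^T (A^*) y. Since this holds for all x, y, we must have A^* = A^T. Therefore
A^* =
[[-1, -1],
 [-3, 0]].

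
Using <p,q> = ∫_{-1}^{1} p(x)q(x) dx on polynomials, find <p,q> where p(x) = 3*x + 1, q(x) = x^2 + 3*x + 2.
<p,q> = 32/3

Expand the product: p(x)·q(x) = 3*x^3 + 10*x^2 + 9*x + 2.
∫_{-1}^{1} of each monomial x^k gives [2/(k+1) if k even, 0 if k odd]. Integrating term-by-term (or equivalently evaluating the antiderivative F(x) = 3*x^4/4 + 10*x^3/3 + 9*x^2/2 + 2*x at the endpoints):
  F(1) − F(−1) = 127/12 − (-1/12) = 32/3.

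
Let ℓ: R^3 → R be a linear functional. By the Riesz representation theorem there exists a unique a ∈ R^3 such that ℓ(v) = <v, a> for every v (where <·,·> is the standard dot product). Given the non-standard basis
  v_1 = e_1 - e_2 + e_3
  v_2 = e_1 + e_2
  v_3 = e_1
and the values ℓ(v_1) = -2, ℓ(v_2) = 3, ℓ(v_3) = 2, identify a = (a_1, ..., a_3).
a = (2, 1, -3)

Write a = (a_1, ..., a_3) in the standard basis. For each basis vector v_i, ℓ(v_i) = <v_i, a> is a linear equation in the a_j's. Collect the n equations into a matrix system V a = ℓ, where row i of V is v_i (expressed in the standard basis). Since V is invertible (lower-triangular with 1s on the diagonal, up to permutation), solve by back-substitution:
  V =
[[1, -1, 1],
 [1, 1, 0],
 [1, 0, 0]]
  V a = (-2, 3, 2)
Solving gives a = (2, 1, -3).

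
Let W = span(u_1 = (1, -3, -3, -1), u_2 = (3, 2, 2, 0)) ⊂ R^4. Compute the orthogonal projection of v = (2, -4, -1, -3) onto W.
proj_W(v) = (604/259, -712/259, -712/259, -304/259)

Set up U = [u_1 | ... | u_2] ∈ R^(4×2). The projector onto W = col(U) is P = U (U^T U)^(-1) U^T.
Compute U^T U =
  [20, -9]
  [-9, 17],
and U^T v = (20, -4).
Solve U^T U · c = U^T v for the coefficients: c = (304/259, 100/259). The projection is proj_W(v) = U c.
Check: (v - proj_W(v)) · u_1 = 0  (should be 0).
Check: (v - proj_W(v)) · u_2 = 0  (should be 0).
Result: proj_W(v) = (604/259, -712/259, -712/259, -304/259).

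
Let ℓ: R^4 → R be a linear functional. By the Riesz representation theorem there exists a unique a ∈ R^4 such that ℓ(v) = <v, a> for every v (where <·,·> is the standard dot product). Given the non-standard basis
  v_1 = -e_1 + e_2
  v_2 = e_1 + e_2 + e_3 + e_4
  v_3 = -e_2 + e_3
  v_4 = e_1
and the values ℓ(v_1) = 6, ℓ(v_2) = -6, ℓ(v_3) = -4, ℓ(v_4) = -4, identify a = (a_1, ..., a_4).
a = (-4, 2, -2, -2)

Write a = (a_1, ..., a_4) in the standard basis. For each basis vector v_i, ℓ(v_i) = <v_i, a> is a linear equation in the a_j's. Collect the n equations into a matrix system V a = ℓ, where row i of V is v_i (expressed in the standard basis). Since V is invertible (lower-triangular with 1s on the diagonal, up to permutation), solve by back-substitution:
  V =
[[-1, 1, 0, 0],
 [1, 1, 1, 1],
 [0, -1, 1, 0],
 [1, 0, 0, 0]]
  V a = (6, -6, -4, -4)
Solving gives a = (-4, 2, -2, -2).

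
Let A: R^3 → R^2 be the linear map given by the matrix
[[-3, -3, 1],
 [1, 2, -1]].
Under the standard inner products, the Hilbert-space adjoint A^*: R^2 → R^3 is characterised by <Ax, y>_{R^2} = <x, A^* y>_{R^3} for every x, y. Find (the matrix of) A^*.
A^* = A^T =
[[-3, 1],
 [-3, 2],
 [1, -1]]

For real matrices with standard dot products, the defining identity <Ax, y> = <x, A^* y> gives (Ax)^T y = x^T (A^*) y, i.e. x^T A^T y = x^T (A^*) y. Since this holds for all x, y, we must have A^* = A^T. Therefore
A^* =
[[-3, 1],
 [-3, 2],
 [1, -1]].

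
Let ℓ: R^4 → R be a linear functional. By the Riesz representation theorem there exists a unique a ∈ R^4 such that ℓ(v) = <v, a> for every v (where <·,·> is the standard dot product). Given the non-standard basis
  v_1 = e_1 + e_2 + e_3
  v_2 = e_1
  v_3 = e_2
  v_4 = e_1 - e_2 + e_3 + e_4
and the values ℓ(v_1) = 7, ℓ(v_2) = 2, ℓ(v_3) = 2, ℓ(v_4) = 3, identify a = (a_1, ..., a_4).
a = (2, 2, 3, 0)

Write a = (a_1, ..., a_4) in the standard basis. For each basis vector v_i, ℓ(v_i) = <v_i, a> is a linear equation in the a_j's. Collect the n equations into a matrix system V a = ℓ, where row i of V is v_i (expressed in the standard basis). Since V is invertible (lower-triangular with 1s on the diagonal, up to permutation), solve by back-substitution:
  V =
[[1, 1, 1, 0],
 [1, 0, 0, 0],
 [0, 1, 0, 0],
 [1, -1, 1, 1]]
  V a = (7, 2, 2, 3)
Solving gives a = (2, 2, 3, 0).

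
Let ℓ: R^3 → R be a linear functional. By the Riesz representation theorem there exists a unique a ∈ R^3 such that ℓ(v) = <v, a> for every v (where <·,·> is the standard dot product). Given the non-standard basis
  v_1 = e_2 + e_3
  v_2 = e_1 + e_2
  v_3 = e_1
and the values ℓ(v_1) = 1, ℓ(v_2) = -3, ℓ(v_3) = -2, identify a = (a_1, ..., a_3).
a = (-2, -1, 2)

Write a = (a_1, ..., a_3) in the standard basis. For each basis vector v_i, ℓ(v_i) = <v_i, a> is a linear equation in the a_j's. Collect the n equations into a matrix system V a = ℓ, where row i of V is v_i (expressed in the standard basis). Since V is invertible (lower-triangular with 1s on the diagonal, up to permutation), solve by back-substitution:
  V =
[[0, 1, 1],
 [1, 1, 0],
 [1, 0, 0]]
  V a = (1, -3, -2)
Solving gives a = (-2, -1, 2).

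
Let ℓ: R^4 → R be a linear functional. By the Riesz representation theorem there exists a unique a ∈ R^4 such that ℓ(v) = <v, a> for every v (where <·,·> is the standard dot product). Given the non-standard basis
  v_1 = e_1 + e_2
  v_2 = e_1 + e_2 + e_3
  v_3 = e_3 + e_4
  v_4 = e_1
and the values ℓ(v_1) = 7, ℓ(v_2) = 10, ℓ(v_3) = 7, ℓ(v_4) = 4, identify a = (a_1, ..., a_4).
a = (4, 3, 3, 4)

Write a = (a_1, ..., a_4) in the standard basis. For each basis vector v_i, ℓ(v_i) = <v_i, a> is a linear equation in the a_j's. Collect the n equations into a matrix system V a = ℓ, where row i of V is v_i (expressed in the standard basis). Since V is invertible (lower-triangular with 1s on the diagonal, up to permutation), solve by back-substitution:
  V =
[[1, 1, 0, 0],
 [1, 1, 1, 0],
 [0, 0, 1, 1],
 [1, 0, 0, 0]]
  V a = (7, 10, 7, 4)
Solving gives a = (4, 3, 3, 4).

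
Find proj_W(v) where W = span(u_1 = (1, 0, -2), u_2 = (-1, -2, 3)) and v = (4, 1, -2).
proj_W(v) = (32/21, 8/21, -68/21)

Set up U = [u_1 | ... | u_2] ∈ R^(3×2). The projector onto W = col(U) is P = U (U^T U)^(-1) U^T.
Compute U^T U =
  [5, -7]
  [-7, 14],
and U^T v = (8, -12).
Solve U^T U · c = U^T v for the coefficients: c = (4/3, -4/21). The projection is proj_W(v) = U c.
Check: (v - proj_W(v)) · u_1 = 0  (should be 0).
Check: (v - proj_W(v)) · u_2 = 0  (should be 0).
Result: proj_W(v) = (32/21, 8/21, -68/21).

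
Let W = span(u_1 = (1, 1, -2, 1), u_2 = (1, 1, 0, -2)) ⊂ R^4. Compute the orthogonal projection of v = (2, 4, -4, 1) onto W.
proj_W(v) = (59/21, 59/21, -30/7, 17/21)

Set up U = [u_1 | ... | u_2] ∈ R^(4×2). The projector onto W = col(U) is P = U (U^T U)^(-1) U^T.
Compute U^T U =
  [7, 0]
  [0, 6],
and U^T v = (15, 4).
Solve U^T U · c = U^T v for the coefficients: c = (15/7, 2/3). The projection is proj_W(v) = U c.
Check: (v - proj_W(v)) · u_1 = 0  (should be 0).
Check: (v - proj_W(v)) · u_2 = 0  (should be 0).
Result: proj_W(v) = (59/21, 59/21, -30/7, 17/21).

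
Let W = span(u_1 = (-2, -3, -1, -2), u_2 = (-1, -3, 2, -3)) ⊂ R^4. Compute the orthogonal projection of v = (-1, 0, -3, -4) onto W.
proj_W(v) = (-319/189, -125/63, -332/189, -181/189)

Set up U = [u_1 | ... | u_2] ∈ R^(4×2). The projector onto W = col(U) is P = U (U^T U)^(-1) U^T.
Compute U^T U =
  [18, 15]
  [15, 23],
and U^T v = (13, 7).
Solve U^T U · c = U^T v for the coefficients: c = (194/189, -23/63). The projection is proj_W(v) = U c.
Check: (v - proj_W(v)) · u_1 = 0  (should be 0).
Check: (v - proj_W(v)) · u_2 = 0  (should be 0).
Result: proj_W(v) = (-319/189, -125/63, -332/189, -181/189).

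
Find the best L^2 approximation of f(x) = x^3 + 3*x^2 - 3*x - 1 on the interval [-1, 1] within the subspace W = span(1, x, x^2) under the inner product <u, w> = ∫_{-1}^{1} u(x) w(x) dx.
g(x) = 3*x^2 - 12*x/5 - 1

The best approximation g ∈ W is the orthogonal projection of f onto W. Writing g = a_0 + a_1 x + a_2 x^2, the coefficients solve the normal equations G · a = b where
  G_{ij} = <φ_i, φ_j> and b_i = <f, φ_i>, with φ_0 = 1, φ_1 = x, φ_2 = x^2.
G =
  [2, 0, 2/3]
  [0, 2/3, 0]
  [2/3, 0, 2/5],
b = (0, -8/5, 8/15).
Solving gives a_0 = -1, a_1 = -12/5, a_2 = 3, so
  g(x) = 3*x^2 - 12*x/5 - 1.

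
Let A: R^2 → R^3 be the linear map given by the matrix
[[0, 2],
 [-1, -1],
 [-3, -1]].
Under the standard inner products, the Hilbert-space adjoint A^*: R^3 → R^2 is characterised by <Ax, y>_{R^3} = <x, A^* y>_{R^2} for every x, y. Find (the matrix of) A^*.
A^* = A^T =
[[0, -1, -3],
 [2, -1, -1]]

For real matrices with standard dot products, the defining identity <Ax, y> = <x, A^* y> gives (Ax)^T y = x^T (A^*) y, i.e. x^T A^T y = x^T (A^*) y. Since this holds for all x, y, we must have A^* = A^T. Therefore
A^* =
[[0, -1, -3],
 [2, -1, -1]].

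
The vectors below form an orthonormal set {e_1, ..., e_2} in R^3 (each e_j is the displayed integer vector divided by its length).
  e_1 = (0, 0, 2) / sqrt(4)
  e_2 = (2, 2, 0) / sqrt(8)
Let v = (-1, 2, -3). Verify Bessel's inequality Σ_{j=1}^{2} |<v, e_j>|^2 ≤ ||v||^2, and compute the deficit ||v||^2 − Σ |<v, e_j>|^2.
Σ |<v, e_j>|^2 = 19/2; ||v||^2 = 14; deficit = 9/2

Write each e_j = u_j / sqrt(<u_j, u_j>) where u_j is the displayed integer vector. Then <v, e_j> = <v, u_j> / sqrt(<u_j, u_j>), so |<v, e_j>|^2 = <v, u_j>^2 / <u_j, u_j>.
Coefficients: <v, e_1> = -6/sqrt(4), <v, e_2> = 2/sqrt(8).
Square and sum: Σ |<v, e_j>|^2 = 19/2.
Compute ||v||^2 = v·v = 14.
Deficit = 14 − 19/2 = 9/2 ≥ 0, confirming Bessel's inequality. (The deficit equals ||v − Σ <v,e_j> e_j||^2, the squared distance from v to span{e_j}.)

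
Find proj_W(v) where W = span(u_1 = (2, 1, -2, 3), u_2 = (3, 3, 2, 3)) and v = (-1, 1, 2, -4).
proj_W(v) = (-274/181, -133/362, 509/181, -963/362)

Set up U = [u_1 | ... | u_2] ∈ R^(4×2). The projector onto W = col(U) is P = U (U^T U)^(-1) U^T.
Compute U^T U =
  [18, 14]
  [14, 31],
and U^T v = (-17, -8).
Solve U^T U · c = U^T v for the coefficients: c = (-415/362, 47/181). The projection is proj_W(v) = U c.
Check: (v - proj_W(v)) · u_1 = 0  (should be 0).
Check: (v - proj_W(v)) · u_2 = 0  (should be 0).
Result: proj_W(v) = (-274/181, -133/362, 509/181, -963/362).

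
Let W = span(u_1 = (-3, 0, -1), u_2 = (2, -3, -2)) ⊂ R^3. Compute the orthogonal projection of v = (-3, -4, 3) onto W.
proj_W(v) = (-129/77, -36/77, -75/77)

Set up U = [u_1 | ... | u_2] ∈ R^(3×2). The projector onto W = col(U) is P = U (U^T U)^(-1) U^T.
Compute U^T U =
  [10, -4]
  [-4, 17],
and U^T v = (6, 0).
Solve U^T U · c = U^T v for the coefficients: c = (51/77, 12/77). The projection is proj_W(v) = U c.
Check: (v - proj_W(v)) · u_1 = 0  (should be 0).
Check: (v - proj_W(v)) · u_2 = 0  (should be 0).
Result: proj_W(v) = (-129/77, -36/77, -75/77).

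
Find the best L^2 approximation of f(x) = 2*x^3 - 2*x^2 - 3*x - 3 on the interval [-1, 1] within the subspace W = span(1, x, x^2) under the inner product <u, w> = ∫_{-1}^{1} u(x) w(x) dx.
g(x) = -2*x^2 - 9*x/5 - 3

The best approximation g ∈ W is the orthogonal projection of f onto W. Writing g = a_0 + a_1 x + a_2 x^2, the coefficients solve the normal equations G · a = b where
  G_{ij} = <φ_i, φ_j> and b_i = <f, φ_i>, with φ_0 = 1, φ_1 = x, φ_2 = x^2.
G =
  [2, 0, 2/3]
  [0, 2/3, 0]
  [2/3, 0, 2/5],
b = (-22/3, -6/5, -14/5).
Solving gives a_0 = -3, a_1 = -9/5, a_2 = -2, so
  g(x) = -2*x^2 - 9*x/5 - 3.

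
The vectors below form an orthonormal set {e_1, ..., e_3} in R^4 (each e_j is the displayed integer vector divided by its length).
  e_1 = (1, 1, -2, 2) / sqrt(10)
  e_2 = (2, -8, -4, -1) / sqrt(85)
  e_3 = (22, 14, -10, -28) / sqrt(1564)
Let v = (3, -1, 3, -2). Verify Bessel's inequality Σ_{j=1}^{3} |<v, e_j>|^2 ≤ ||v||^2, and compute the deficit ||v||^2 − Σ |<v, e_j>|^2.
Σ |<v, e_j>|^2 = 241/23; ||v||^2 = 23; deficit = 288/23

Write each e_j = u_j / sqrt(<u_j, u_j>) where u_j is the displayed integer vector. Then <v, e_j> = <v, u_j> / sqrt(<u_j, u_j>), so |<v, e_j>|^2 = <v, u_j>^2 / <u_j, u_j>.
Coefficients: <v, e_1> = -8/sqrt(10), <v, e_2> = 4/sqrt(85), <v, e_3> = 78/sqrt(1564).
Square and sum: Σ |<v, e_j>|^2 = 241/23.
Compute ||v||^2 = v·v = 23.
Deficit = 23 − 241/23 = 288/23 ≥ 0, confirming Bessel's inequality. (The deficit equals ||v − Σ <v,e_j> e_j||^2, the squared distance from v to span{e_j}.)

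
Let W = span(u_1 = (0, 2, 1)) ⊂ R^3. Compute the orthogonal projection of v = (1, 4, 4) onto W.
proj_W(v) = (0, 24/5, 12/5)

Set up U = [u_1 | ... | u_1] ∈ R^(3×1). The projector onto W = col(U) is P = U (U^T U)^(-1) U^T.
Compute U^T U =
  [5],
and U^T v = (12).
Solve U^T U · c = U^T v for the coefficients: c = (12/5). The projection is proj_W(v) = U c.
Check: (v - proj_W(v)) · u_1 = 0  (should be 0).
Result: proj_W(v) = (0, 24/5, 12/5).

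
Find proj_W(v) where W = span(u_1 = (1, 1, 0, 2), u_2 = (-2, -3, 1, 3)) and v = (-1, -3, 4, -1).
proj_W(v) = (-306/137, -384/137, 78/137, -66/137)

Set up U = [u_1 | ... | u_2] ∈ R^(4×2). The projector onto W = col(U) is P = U (U^T U)^(-1) U^T.
Compute U^T U =
  [6, 1]
  [1, 23],
and U^T v = (-6, 12).
Solve U^T U · c = U^T v for the coefficients: c = (-150/137, 78/137). The projection is proj_W(v) = U c.
Check: (v - proj_W(v)) · u_1 = 0  (should be 0).
Check: (v - proj_W(v)) · u_2 = 0  (should be 0).
Result: proj_W(v) = (-306/137, -384/137, 78/137, -66/137).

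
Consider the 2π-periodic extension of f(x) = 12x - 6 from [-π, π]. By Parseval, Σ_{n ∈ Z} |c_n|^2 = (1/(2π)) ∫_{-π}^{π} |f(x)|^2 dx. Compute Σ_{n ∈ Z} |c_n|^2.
Σ |c_n|^2 = 48π^2 + 36

Expand and integrate term by term over [-π, π]:
  ∫ (12x)^2 dx = 144·(2π^3/3); ∫ 2·12·(-6)·x dx = 0 (odd integrand); ∫ (-6)^2 dx = 36·2π.
So (1/(2π)) ∫_{-π}^{π} (12x - 6)^2 dx = 144π^2/3 + 36 = 48π^2 + 36.
Parseval ⇒ Σ |c_n|^2 = 48π^2 + 36.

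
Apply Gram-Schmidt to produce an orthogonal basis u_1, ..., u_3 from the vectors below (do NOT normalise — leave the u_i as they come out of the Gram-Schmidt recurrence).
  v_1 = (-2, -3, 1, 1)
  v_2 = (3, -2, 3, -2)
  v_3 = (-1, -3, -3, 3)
Orthogonal basis:
  u_1 = (-2, -3, 1, 1)
  u_2 = (47/15, -9/5, 44/15, -31/15)
  u_3 = (780/389, -655/389, -892/389, 487/389)

Apply the Gram-Schmidt recurrence
  u_1 = v_1
  u_i = v_i − Σ_{j<i} ((v_i · u_j) / (u_j · u_j)) · u_j.

Step by step this gives:
  u_1 = (-2, -3, 1, 1)
  u_2 = (47/15, -9/5, 44/15, -31/15)
  u_3 = (780/389, -655/389, -892/389, 487/389)

Orthogonality check:
  u_2 · u_1 = 0 (should be 0)
  u_3 · u_1 = 0 (should be 0)
  u_3 · u_2 = 0 (should be 0)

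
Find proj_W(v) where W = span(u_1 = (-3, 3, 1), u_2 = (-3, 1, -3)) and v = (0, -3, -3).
proj_W(v) = (9/14, -78/35, -237/70)

Set up U = [u_1 | ... | u_2] ∈ R^(3×2). The projector onto W = col(U) is P = U (U^T U)^(-1) U^T.
Compute U^T U =
  [19, 9]
  [9, 19],
and U^T v = (-12, 6).
Solve U^T U · c = U^T v for the coefficients: c = (-141/140, 111/140). The projection is proj_W(v) = U c.
Check: (v - proj_W(v)) · u_1 = 0  (should be 0).
Check: (v - proj_W(v)) · u_2 = 0  (should be 0).
Result: proj_W(v) = (9/14, -78/35, -237/70).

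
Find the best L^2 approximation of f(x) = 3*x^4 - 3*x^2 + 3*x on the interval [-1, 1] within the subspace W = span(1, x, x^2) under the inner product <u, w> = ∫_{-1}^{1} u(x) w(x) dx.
g(x) = -3*x^2/7 + 3*x - 9/35

The best approximation g ∈ W is the orthogonal projection of f onto W. Writing g = a_0 + a_1 x + a_2 x^2, the coefficients solve the normal equations G · a = b where
  G_{ij} = <φ_i, φ_j> and b_i = <f, φ_i>, with φ_0 = 1, φ_1 = x, φ_2 = x^2.
G =
  [2, 0, 2/3]
  [0, 2/3, 0]
  [2/3, 0, 2/5],
b = (-4/5, 2, -12/35).
Solving gives a_0 = -9/35, a_1 = 3, a_2 = -3/7, so
  g(x) = -3*x^2/7 + 3*x - 9/35.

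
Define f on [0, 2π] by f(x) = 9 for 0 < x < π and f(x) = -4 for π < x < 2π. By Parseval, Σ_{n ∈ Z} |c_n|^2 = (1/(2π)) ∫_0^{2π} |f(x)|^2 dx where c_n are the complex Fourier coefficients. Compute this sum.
Σ |c_n|^2 = 97/2

Parseval equates the L^2 energy of f (normalised by 1/(2π)) with the ℓ^2 sum of its Fourier coefficients: (1/(2π)) ∫_0^{2π} |f|^2 = Σ |c_n|^2.
Compute the left side: (1/(2π)) [∫_0^π 9^2 dx + ∫_π^{2π} (-4)^2 dx] = (1/(2π)) · (81π + 16π) = (81 + 16)/2 = 97/2.
So Σ_{n ∈ Z} |c_n|^2 = 97/2.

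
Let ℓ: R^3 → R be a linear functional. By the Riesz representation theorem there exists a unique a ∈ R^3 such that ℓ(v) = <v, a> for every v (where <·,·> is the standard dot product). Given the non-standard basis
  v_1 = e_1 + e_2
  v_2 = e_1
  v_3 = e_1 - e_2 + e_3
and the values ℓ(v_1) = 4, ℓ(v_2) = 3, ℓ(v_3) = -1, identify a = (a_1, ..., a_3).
a = (3, 1, -3)

Write a = (a_1, ..., a_3) in the standard basis. For each basis vector v_i, ℓ(v_i) = <v_i, a> is a linear equation in the a_j's. Collect the n equations into a matrix system V a = ℓ, where row i of V is v_i (expressed in the standard basis). Since V is invertible (lower-triangular with 1s on the diagonal, up to permutation), solve by back-substitution:
  V =
[[1, 1, 0],
 [1, 0, 0],
 [1, -1, 1]]
  V a = (4, 3, -1)
Solving gives a = (3, 1, -3).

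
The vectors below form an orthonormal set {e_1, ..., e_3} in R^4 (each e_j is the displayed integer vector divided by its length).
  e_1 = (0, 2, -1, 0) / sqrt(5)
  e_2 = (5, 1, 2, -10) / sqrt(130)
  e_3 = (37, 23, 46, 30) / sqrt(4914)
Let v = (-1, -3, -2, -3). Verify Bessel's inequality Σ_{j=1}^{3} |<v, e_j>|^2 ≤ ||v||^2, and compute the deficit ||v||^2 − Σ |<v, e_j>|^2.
Σ |<v, e_j>|^2 = 158/7; ||v||^2 = 23; deficit = 3/7

Write each e_j = u_j / sqrt(<u_j, u_j>) where u_j is the displayed integer vector. Then <v, e_j> = <v, u_j> / sqrt(<u_j, u_j>), so |<v, e_j>|^2 = <v, u_j>^2 / <u_j, u_j>.
Coefficients: <v, e_1> = -4/sqrt(5), <v, e_2> = 18/sqrt(130), <v, e_3> = -288/sqrt(4914).
Square and sum: Σ |<v, e_j>|^2 = 158/7.
Compute ||v||^2 = v·v = 23.
Deficit = 23 − 158/7 = 3/7 ≥ 0, confirming Bessel's inequality. (The deficit equals ||v − Σ <v,e_j> e_j||^2, the squared distance from v to span{e_j}.)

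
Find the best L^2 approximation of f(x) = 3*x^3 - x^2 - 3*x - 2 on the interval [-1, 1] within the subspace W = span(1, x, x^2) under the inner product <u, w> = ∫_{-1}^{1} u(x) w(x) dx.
g(x) = -x^2 - 6*x/5 - 2

The best approximation g ∈ W is the orthogonal projection of f onto W. Writing g = a_0 + a_1 x + a_2 x^2, the coefficients solve the normal equations G · a = b where
  G_{ij} = <φ_i, φ_j> and b_i = <f, φ_i>, with φ_0 = 1, φ_1 = x, φ_2 = x^2.
G =
  [2, 0, 2/3]
  [0, 2/3, 0]
  [2/3, 0, 2/5],
b = (-14/3, -4/5, -26/15).
Solving gives a_0 = -2, a_1 = -6/5, a_2 = -1, so
  g(x) = -x^2 - 6*x/5 - 2.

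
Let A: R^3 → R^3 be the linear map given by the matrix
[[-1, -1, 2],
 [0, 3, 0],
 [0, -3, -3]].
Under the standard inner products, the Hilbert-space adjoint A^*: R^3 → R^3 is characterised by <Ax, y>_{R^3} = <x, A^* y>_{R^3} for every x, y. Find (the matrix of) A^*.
A^* = A^T =
[[-1, 0, 0],
 [-1, 3, -3],
 [2, 0, -3]]

For real matrices with standard dot products, the defining identity <Ax, y> = <x, A^* y> gives (Ax)^T y = x^T (A^*) y, i.e. x^T A^T y = x^T (A^*) y. Since this holds for all x, y, we must have A^* = A^T. Therefore
A^* =
[[-1, 0, 0],
 [-1, 3, -3],
 [2, 0, -3]].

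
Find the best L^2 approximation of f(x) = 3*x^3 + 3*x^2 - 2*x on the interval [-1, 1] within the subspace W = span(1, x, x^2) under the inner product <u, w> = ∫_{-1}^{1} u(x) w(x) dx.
g(x) = 3*x^2 - x/5

The best approximation g ∈ W is the orthogonal projection of f onto W. Writing g = a_0 + a_1 x + a_2 x^2, the coefficients solve the normal equations G · a = b where
  G_{ij} = <φ_i, φ_j> and b_i = <f, φ_i>, with φ_0 = 1, φ_1 = x, φ_2 = x^2.
G =
  [2, 0, 2/3]
  [0, 2/3, 0]
  [2/3, 0, 2/5],
b = (2, -2/15, 6/5).
Solving gives a_0 = 0, a_1 = -1/5, a_2 = 3, so
  g(x) = 3*x^2 - x/5.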